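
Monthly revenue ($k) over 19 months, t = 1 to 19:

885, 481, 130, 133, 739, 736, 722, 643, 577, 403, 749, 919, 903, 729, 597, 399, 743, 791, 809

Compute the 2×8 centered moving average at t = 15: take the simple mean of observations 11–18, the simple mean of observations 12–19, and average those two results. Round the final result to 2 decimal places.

732.50

Sum over 11–18: 749 + 919 + 903 + 729 + 597 + 399 + 743 + 791 = 5830
Sum over 12–19: 919 + 903 + 729 + 597 + 399 + 743 + 791 + 809 = 5890
CMA at t=15 = (5830 + 5890) / (2·8) = 11720 / 16 = 732.50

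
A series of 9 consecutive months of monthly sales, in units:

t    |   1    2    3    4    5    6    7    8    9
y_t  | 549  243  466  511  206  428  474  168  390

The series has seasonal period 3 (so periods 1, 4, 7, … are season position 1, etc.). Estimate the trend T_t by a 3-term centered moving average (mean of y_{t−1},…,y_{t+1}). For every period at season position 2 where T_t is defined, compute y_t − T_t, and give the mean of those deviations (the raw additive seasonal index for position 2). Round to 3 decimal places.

Season position 2 occurs at t = 2, 5, 8 (where T_t is defined).
t=2: T_2 = 419.33333; y_2 − T_2 = 243 − 419.33333 = -176.33333
t=5: T_5 = 381.66667; y_5 − T_5 = 206 − 381.66667 = -175.66667
t=8: T_8 = 344.00000; y_8 − T_8 = 168 − 344.00000 = -176.00000
Mean deviation: (-176.33333 + -175.66667 + -176.00000) / 3 = -176.000

-176.000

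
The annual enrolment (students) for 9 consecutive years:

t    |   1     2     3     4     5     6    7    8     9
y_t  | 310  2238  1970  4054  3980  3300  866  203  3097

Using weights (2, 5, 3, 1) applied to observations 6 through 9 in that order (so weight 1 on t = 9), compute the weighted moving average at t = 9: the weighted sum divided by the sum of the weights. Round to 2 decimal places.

Weighted sum: 2·3300 + 5·866 + 3·203 + 1·3097 = 6600 + 4330 + 609 + 3097 = 14636
Weight total: 2 + 5 + 3 + 1 = 11
WMA = 14636 / 11 = 1330.55

1330.55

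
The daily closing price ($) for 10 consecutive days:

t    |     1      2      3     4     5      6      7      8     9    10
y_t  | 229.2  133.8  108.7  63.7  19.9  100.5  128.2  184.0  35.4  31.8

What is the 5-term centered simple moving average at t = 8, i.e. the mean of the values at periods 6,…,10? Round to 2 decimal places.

95.98

Sum of periods 6–10: 100.5 + 128.2 + 184.0 + 35.4 + 31.8 = 479.9
Divide by 5: 479.9 / 5 = 95.98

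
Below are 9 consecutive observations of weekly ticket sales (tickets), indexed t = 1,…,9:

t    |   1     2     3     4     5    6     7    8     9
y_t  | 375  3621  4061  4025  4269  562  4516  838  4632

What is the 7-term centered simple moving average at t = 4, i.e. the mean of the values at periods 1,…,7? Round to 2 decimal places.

Sum of periods 1–7: 375 + 3621 + 4061 + 4025 + 4269 + 562 + 4516 = 21429
Divide by 7: 21429 / 7 = 3061.29

3061.29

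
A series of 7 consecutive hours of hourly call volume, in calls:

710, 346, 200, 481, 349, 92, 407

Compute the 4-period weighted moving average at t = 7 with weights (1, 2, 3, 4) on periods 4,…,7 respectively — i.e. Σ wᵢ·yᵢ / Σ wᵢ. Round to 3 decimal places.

308.300

Weighted sum: 1·481 + 2·349 + 3·92 + 4·407 = 481 + 698 + 276 + 1628 = 3083
Weight total: 1 + 2 + 3 + 4 = 10
WMA = 3083 / 10 = 308.300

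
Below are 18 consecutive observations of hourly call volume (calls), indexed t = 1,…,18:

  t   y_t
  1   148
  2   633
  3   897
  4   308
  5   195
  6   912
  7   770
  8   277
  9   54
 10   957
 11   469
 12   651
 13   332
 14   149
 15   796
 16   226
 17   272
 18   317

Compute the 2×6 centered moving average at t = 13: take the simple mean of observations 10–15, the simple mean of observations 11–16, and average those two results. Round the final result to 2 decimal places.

Sum over 10–15: 957 + 469 + 651 + 332 + 149 + 796 = 3354
Sum over 11–16: 469 + 651 + 332 + 149 + 796 + 226 = 2623
CMA at t=13 = (3354 + 2623) / (2·6) = 5977 / 12 = 498.08

498.08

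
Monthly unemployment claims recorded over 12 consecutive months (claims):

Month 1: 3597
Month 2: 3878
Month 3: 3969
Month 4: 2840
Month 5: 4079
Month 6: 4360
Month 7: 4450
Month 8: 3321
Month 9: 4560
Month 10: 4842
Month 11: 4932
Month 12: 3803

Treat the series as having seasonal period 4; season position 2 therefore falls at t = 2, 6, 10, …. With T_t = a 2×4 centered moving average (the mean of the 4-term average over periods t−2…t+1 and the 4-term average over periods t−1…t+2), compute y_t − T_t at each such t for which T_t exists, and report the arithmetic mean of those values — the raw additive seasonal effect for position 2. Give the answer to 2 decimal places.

Season position 2 occurs at t = 6, 10 (where T_t is defined).
t=6: T_6 = 3992.3750; y_6 − T_6 = 4360 − 3992.3750 = 367.6250
t=10: T_10 = 4474.0000; y_10 − T_10 = 4842 − 4474.0000 = 368.0000
Mean deviation: (367.6250 + 368.0000) / 2 = 367.81

367.81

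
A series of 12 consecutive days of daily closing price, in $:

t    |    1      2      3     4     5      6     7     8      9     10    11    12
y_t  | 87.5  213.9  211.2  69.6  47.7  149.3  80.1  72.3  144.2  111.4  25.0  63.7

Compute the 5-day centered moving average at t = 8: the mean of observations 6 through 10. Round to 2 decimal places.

Sum of periods 6–10: 149.3 + 80.1 + 72.3 + 144.2 + 111.4 = 557.3
Divide by 5: 557.3 / 5 = 111.46

111.46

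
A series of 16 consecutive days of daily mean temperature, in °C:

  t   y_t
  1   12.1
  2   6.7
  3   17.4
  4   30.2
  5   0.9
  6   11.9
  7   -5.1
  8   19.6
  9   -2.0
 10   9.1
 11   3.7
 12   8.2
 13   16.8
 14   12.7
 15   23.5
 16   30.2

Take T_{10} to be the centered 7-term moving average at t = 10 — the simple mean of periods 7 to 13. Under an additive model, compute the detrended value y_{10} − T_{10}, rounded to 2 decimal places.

Trend T_10 = ((-5.1) + 19.6 + (-2.0) + 9.1 + 3.7 + 8.2 + 16.8) / 7 = 50.3/7 = 7.1857
Detrended value: 9.1 − 7.1857 = 1.91

1.91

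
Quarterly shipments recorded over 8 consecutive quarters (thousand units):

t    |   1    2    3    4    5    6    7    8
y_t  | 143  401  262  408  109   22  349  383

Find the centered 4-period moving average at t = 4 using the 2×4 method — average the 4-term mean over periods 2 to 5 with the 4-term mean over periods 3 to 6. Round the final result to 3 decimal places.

247.625

Sum over 2–5: 401 + 262 + 408 + 109 = 1180
Sum over 3–6: 262 + 408 + 109 + 22 = 801
CMA at t=4 = (1180 + 801) / (2·4) = 1981 / 8 = 247.625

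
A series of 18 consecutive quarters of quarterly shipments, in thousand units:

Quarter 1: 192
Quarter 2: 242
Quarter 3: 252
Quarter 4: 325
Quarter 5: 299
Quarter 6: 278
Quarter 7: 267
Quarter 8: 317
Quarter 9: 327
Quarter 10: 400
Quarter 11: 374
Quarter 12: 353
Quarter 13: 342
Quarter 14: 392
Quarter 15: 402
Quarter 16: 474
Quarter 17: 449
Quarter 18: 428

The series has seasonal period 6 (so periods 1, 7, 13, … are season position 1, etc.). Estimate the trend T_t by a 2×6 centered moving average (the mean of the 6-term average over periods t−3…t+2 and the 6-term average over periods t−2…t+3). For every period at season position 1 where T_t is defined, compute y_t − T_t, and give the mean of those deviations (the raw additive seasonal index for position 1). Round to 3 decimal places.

-41.375

Season position 1 occurs at t = 7, 13 (where T_t is defined).
t=7: T_7 = 308.41667; y_7 − T_7 = 267 − 308.41667 = -41.41667
t=13: T_13 = 383.33333; y_13 − T_13 = 342 − 383.33333 = -41.33333
Mean deviation: (-41.41667 + -41.33333) / 2 = -41.375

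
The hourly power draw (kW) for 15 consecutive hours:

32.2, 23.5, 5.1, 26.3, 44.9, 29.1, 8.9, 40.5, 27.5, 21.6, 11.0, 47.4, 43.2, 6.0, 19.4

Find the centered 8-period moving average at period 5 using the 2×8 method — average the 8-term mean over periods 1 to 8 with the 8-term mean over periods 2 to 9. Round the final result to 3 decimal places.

Sum over 1–8: 32.2 + 23.5 + 5.1 + 26.3 + 44.9 + 29.1 + 8.9 + 40.5 = 210.5
Sum over 2–9: 23.5 + 5.1 + 26.3 + 44.9 + 29.1 + 8.9 + 40.5 + 27.5 = 205.8
CMA at t=5 = (210.5 + 205.8) / (2·8) = 416.3 / 16 = 26.019

26.019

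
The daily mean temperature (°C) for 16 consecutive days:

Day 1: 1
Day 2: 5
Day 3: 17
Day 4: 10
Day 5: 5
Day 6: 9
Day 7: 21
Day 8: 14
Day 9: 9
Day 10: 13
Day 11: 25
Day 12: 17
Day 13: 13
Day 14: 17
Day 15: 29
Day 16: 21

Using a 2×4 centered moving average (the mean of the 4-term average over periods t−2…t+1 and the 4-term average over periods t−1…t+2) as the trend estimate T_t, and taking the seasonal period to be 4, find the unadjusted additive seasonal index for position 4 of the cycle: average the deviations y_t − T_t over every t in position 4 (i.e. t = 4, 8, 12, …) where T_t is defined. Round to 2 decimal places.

0.00

Season position 4 occurs at t = 4, 8, 12 (where T_t is defined).
t=4: T_4 = 9.7500; y_4 − T_4 = 10 − 9.7500 = 0.2500
t=8: T_8 = 13.7500; y_8 − T_8 = 14 − 13.7500 = 0.2500
t=12: T_12 = 17.5000; y_12 − T_12 = 17 − 17.5000 = -0.5000
Mean deviation: (0.2500 + 0.2500 + -0.5000) / 3 = 0.00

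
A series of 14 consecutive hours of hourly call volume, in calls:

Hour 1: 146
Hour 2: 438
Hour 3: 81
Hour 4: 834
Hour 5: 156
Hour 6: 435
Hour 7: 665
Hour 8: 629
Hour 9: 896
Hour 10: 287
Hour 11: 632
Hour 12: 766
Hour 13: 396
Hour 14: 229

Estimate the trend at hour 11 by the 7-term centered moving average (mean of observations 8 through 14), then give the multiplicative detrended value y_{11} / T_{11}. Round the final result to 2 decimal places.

1.15

Trend T_11 = (629 + 896 + 287 + 632 + 766 + 396 + 229) / 7 = 3835/7 = 547.8571
Ratio to trend: 632 / 547.8571 = 1.15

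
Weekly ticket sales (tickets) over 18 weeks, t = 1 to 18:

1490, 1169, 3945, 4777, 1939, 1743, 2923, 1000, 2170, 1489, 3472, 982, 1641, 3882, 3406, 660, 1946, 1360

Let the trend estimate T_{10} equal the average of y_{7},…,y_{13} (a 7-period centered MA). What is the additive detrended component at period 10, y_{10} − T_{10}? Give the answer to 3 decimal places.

Trend T_10 = (2923 + 1000 + 2170 + 1489 + 3472 + 982 + 1641) / 7 = 13677/7 = 1953.85714
Detrended value: 1489 − 1953.85714 = -464.857

-464.857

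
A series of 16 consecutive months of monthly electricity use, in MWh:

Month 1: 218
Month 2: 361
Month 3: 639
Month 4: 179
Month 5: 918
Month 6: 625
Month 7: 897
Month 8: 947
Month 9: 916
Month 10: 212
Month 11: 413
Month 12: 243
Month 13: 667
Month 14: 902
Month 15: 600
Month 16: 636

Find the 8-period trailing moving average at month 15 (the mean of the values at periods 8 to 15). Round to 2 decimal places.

Sum of periods 8–15: 947 + 916 + 212 + 413 + 243 + 667 + 902 + 600 = 4900
Divide by 8: 4900 / 8 = 612.50

612.50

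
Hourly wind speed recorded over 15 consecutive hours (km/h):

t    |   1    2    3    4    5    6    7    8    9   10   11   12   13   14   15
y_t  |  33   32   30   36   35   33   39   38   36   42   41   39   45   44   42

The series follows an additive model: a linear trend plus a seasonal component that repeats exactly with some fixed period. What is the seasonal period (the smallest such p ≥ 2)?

First differences y_{t+1} − y_t: -1, -2, 6, -1, -2, 6, -1, -2, …
The difference pattern repeats every 3 terms and not for any smaller step, so p = 3.

3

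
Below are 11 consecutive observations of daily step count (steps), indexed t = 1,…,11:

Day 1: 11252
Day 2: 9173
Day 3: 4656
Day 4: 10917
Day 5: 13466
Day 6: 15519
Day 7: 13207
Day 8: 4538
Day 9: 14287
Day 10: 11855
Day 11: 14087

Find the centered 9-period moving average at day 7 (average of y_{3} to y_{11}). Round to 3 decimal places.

Sum of periods 3–11: 4656 + 10917 + 13466 + 15519 + 13207 + 4538 + 14287 + 11855 + 14087 = 102532
Divide by 9: 102532 / 9 = 11392.444

11392.444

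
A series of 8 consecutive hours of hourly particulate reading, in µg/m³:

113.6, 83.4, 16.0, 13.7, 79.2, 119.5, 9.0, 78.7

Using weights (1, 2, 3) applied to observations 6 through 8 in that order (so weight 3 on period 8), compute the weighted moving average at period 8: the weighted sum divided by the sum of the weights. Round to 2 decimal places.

Weighted sum: 1·119.5 + 2·9.0 + 3·78.7 = 119.5 + 18.0 + 236.1 = 373.6
Weight total: 1 + 2 + 3 = 6
WMA = 373.6 / 6 = 62.27

62.27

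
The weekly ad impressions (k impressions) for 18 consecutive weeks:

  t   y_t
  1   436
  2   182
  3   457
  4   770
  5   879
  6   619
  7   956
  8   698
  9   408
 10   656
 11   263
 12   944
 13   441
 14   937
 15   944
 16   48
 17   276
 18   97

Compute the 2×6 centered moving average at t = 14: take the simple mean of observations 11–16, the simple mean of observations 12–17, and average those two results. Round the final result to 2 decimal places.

Sum over 11–16: 263 + 944 + 441 + 937 + 944 + 48 = 3577
Sum over 12–17: 944 + 441 + 937 + 944 + 48 + 276 = 3590
CMA at t=14 = (3577 + 3590) / (2·6) = 7167 / 12 = 597.25

597.25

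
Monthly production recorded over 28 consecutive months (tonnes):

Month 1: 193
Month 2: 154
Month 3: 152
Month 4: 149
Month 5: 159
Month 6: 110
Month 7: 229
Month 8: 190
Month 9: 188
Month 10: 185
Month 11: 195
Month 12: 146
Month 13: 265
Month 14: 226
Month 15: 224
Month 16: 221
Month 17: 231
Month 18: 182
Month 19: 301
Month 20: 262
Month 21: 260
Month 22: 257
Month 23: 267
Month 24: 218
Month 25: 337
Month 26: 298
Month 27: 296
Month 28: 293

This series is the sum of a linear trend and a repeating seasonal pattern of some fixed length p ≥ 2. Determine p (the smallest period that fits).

First differences y_{t+1} − y_t: -39, -2, -3, 10, -49, 119, -39, -2, -3, 10, -49, 119, -39, -2, …
The difference pattern repeats every 6 terms and not for any smaller step, so p = 6.

6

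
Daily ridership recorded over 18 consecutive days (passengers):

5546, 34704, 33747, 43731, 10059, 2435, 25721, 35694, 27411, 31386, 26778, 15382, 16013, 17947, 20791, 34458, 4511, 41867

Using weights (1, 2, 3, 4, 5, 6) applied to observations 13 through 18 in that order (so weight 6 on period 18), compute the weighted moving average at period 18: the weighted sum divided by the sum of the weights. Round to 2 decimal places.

25041.38

Weighted sum: 1·16013 + 2·17947 + 3·20791 + 4·34458 + 5·4511 + 6·41867 = 16013 + 35894 + 62373 + 137832 + 22555 + 251202 = 525869
Weight total: 1 + 2 + 3 + 4 + 5 + 6 = 21
WMA = 525869 / 21 = 25041.38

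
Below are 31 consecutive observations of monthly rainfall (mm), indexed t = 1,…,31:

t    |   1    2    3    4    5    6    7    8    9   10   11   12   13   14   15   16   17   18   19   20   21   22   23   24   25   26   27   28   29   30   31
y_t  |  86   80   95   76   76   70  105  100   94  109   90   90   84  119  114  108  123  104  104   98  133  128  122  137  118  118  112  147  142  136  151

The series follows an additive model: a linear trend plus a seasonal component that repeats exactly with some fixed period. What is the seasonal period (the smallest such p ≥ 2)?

7

First differences y_{t+1} − y_t: -6, 15, -19, 0, -6, 35, -5, -6, 15, -19, 0, -6, 35, -5, -6, 15, …
The difference pattern repeats every 7 terms and not for any smaller step, so p = 7.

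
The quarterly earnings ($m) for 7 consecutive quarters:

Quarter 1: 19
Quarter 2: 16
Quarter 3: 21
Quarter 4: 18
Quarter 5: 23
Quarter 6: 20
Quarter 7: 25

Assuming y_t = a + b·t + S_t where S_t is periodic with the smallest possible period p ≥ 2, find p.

2

First differences y_{t+1} − y_t: -3, 5, -3, 5, -3, 5, …
The difference pattern repeats every 2 terms and not for any smaller step, so p = 2.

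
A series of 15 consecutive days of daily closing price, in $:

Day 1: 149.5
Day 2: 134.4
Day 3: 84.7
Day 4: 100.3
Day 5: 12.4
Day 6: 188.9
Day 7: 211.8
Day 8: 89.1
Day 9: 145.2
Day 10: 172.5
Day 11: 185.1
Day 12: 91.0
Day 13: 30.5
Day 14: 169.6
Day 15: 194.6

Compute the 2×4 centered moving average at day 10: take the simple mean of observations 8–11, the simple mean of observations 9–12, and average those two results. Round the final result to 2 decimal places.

148.21

Sum over 8–11: 89.1 + 145.2 + 172.5 + 185.1 = 591.9
Sum over 9–12: 145.2 + 172.5 + 185.1 + 91.0 = 593.8
CMA at t=10 = (591.9 + 593.8) / (2·4) = 1185.7 / 8 = 148.21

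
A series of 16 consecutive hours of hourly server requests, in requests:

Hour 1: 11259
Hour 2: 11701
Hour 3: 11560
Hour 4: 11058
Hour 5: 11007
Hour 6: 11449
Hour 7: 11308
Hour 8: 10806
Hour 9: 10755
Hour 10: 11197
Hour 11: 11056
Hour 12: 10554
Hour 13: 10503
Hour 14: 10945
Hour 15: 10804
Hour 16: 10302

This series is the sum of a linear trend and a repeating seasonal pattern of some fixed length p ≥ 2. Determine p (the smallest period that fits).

First differences y_{t+1} − y_t: 442, -141, -502, -51, 442, -141, -502, -51, 442, -141, …
The difference pattern repeats every 4 terms and not for any smaller step, so p = 4.

4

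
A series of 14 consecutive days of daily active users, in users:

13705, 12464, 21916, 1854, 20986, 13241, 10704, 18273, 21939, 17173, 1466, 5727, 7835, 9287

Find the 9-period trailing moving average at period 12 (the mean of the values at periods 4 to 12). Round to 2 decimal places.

12373.67

Sum of periods 4–12: 1854 + 20986 + 13241 + 10704 + 18273 + 21939 + 17173 + 1466 + 5727 = 111363
Divide by 9: 111363 / 9 = 12373.67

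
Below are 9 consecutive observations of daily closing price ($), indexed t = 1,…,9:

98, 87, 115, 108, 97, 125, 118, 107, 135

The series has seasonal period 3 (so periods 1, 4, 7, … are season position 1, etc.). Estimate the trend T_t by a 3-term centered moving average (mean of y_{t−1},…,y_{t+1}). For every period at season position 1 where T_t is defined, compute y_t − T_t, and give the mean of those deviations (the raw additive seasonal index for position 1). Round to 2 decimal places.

Season position 1 occurs at t = 4, 7 (where T_t is defined).
t=4: T_4 = 106.6667; y_4 − T_4 = 108 − 106.6667 = 1.3333
t=7: T_7 = 116.6667; y_7 − T_7 = 118 − 116.6667 = 1.3333
Mean deviation: (1.3333 + 1.3333) / 2 = 1.33

1.33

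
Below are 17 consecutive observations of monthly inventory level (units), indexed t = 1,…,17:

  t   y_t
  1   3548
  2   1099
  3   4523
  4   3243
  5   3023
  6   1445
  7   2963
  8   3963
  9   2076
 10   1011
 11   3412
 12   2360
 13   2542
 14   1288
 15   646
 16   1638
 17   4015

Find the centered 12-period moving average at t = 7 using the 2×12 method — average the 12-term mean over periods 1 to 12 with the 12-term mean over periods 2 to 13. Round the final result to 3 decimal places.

2680.250

Sum over 1–12: 3548 + 1099 + 4523 + 3243 + 3023 + 1445 + 2963 + 3963 + 2076 + 1011 + 3412 + 2360 = 32666
Sum over 2–13: 1099 + 4523 + 3243 + 3023 + 1445 + 2963 + 3963 + 2076 + 1011 + 3412 + 2360 + 2542 = 31660
CMA at t=7 = (32666 + 31660) / (2·12) = 64326 / 24 = 2680.250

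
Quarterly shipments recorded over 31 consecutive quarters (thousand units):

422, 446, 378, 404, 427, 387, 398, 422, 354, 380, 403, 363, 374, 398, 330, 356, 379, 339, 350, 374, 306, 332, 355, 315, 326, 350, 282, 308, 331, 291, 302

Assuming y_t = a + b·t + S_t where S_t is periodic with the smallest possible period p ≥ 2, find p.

First differences y_{t+1} − y_t: 24, -68, 26, 23, -40, 11, 24, -68, 26, 23, -40, 11, 24, -68, …
The difference pattern repeats every 6 terms and not for any smaller step, so p = 6.

6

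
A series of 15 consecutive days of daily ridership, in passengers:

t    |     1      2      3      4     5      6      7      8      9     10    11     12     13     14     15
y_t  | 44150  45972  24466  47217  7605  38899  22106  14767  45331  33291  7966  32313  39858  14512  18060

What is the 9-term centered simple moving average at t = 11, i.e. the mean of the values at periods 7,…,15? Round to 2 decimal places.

25356.00

Sum of periods 7–15: 22106 + 14767 + 45331 + 33291 + 7966 + 32313 + 39858 + 14512 + 18060 = 228204
Divide by 9: 228204 / 9 = 25356.00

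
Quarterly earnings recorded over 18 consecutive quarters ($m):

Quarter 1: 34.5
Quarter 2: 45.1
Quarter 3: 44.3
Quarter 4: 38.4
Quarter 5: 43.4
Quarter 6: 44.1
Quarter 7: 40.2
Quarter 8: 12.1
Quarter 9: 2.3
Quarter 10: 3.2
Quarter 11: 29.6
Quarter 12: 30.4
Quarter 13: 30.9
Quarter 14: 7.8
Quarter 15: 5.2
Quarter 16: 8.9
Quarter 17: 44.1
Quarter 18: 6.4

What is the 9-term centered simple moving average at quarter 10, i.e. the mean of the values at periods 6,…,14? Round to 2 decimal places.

22.29

Sum of periods 6–14: 44.1 + 40.2 + 12.1 + 2.3 + 3.2 + 29.6 + 30.4 + 30.9 + 7.8 = 200.6
Divide by 9: 200.6 / 9 = 22.29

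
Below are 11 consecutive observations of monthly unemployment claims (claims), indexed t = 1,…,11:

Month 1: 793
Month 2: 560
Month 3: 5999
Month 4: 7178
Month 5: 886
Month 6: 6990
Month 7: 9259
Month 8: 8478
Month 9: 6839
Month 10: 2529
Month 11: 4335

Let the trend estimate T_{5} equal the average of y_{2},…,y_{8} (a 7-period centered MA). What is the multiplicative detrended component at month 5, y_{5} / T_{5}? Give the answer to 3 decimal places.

0.158

Trend T_5 = (560 + 5999 + 7178 + 886 + 6990 + 9259 + 8478) / 7 = 39350/7 = 5621.42857
Ratio to trend: 886 / 5621.42857 = 0.158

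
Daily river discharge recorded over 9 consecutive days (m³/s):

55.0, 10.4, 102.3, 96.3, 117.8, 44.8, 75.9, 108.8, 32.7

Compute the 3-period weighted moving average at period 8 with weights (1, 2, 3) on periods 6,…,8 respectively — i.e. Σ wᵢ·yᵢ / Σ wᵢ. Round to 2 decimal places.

Weighted sum: 1·44.8 + 2·75.9 + 3·108.8 = 44.8 + 151.8 + 326.4 = 523.0
Weight total: 1 + 2 + 3 = 6
WMA = 523.0 / 6 = 87.17

87.17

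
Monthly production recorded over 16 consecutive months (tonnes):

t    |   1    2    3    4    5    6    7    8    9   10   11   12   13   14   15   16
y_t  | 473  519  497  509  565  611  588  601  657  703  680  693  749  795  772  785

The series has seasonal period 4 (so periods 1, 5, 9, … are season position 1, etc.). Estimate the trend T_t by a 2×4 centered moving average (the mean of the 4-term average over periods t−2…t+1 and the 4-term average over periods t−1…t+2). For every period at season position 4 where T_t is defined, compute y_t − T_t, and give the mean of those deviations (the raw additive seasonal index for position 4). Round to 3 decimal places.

Season position 4 occurs at t = 4, 8, 12 (where T_t is defined).
t=4: T_4 = 534.00000; y_4 − T_4 = 509 − 534.00000 = -25.00000
t=8: T_8 = 625.75000; y_8 − T_8 = 601 − 625.75000 = -24.75000
t=12: T_12 = 717.75000; y_12 − T_12 = 693 − 717.75000 = -24.75000
Mean deviation: (-25.00000 + -24.75000 + -24.75000) / 3 = -24.833

-24.833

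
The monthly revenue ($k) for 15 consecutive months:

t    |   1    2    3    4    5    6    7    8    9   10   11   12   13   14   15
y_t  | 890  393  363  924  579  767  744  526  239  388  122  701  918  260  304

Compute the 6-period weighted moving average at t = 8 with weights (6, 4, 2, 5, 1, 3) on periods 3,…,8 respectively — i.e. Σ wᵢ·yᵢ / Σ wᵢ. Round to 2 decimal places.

Weighted sum: 6·363 + 4·924 + 2·579 + 5·767 + 1·744 + 3·526 = 2178 + 3696 + 1158 + 3835 + 744 + 1578 = 13189
Weight total: 6 + 4 + 2 + 5 + 1 + 3 = 21
WMA = 13189 / 21 = 628.05

628.05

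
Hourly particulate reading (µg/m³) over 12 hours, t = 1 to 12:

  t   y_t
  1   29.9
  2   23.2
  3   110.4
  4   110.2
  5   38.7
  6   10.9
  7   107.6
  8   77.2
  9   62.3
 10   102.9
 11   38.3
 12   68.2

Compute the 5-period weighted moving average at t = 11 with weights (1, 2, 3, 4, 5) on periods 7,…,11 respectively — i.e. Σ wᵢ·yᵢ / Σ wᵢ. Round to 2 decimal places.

70.13

Weighted sum: 1·107.6 + 2·77.2 + 3·62.3 + 4·102.9 + 5·38.3 = 107.6 + 154.4 + 186.9 + 411.6 + 191.5 = 1052.0
Weight total: 1 + 2 + 3 + 4 + 5 = 15
WMA = 1052.0 / 15 = 70.13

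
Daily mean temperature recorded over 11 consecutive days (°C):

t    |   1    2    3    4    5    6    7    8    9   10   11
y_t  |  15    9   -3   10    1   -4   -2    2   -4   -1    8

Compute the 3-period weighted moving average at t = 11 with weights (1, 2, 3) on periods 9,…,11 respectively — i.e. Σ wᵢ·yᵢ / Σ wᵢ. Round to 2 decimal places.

3.00

Weighted sum: 1·-4 + 2·-1 + 3·8 = -4 + -2 + 24 = 18
Weight total: 1 + 2 + 3 = 6
WMA = 18 / 6 = 3.00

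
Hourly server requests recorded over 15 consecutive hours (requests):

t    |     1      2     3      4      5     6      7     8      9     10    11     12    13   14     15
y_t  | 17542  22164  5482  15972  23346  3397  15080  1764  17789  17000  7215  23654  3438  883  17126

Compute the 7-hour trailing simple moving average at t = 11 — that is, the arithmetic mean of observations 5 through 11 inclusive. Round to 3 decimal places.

Sum of periods 5–11: 23346 + 3397 + 15080 + 1764 + 17789 + 17000 + 7215 = 85591
Divide by 7: 85591 / 7 = 12227.286

12227.286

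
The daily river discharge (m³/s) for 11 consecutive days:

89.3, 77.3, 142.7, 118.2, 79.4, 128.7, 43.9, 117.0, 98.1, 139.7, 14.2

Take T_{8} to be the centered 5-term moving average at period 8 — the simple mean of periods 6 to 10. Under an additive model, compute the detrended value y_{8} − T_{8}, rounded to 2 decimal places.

11.52

Trend T_8 = (128.7 + 43.9 + 117.0 + 98.1 + 139.7) / 5 = 527.4/5 = 105.4800
Detrended value: 117.0 − 105.4800 = 11.52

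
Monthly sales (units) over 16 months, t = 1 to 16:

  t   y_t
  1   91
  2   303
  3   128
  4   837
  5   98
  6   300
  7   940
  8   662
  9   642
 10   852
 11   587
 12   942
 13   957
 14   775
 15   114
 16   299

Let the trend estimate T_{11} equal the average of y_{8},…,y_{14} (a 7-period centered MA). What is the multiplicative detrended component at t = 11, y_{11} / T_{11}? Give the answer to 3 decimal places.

0.759

Trend T_11 = (662 + 642 + 852 + 587 + 942 + 957 + 775) / 7 = 5417/7 = 773.85714
Ratio to trend: 587 / 773.85714 = 0.759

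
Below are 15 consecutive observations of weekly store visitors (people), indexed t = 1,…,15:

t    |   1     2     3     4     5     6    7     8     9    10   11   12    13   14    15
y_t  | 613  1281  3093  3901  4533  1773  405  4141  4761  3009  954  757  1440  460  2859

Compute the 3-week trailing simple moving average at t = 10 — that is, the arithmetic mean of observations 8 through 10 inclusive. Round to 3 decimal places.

Sum of periods 8–10: 4141 + 4761 + 3009 = 11911
Divide by 3: 11911 / 3 = 3970.333

3970.333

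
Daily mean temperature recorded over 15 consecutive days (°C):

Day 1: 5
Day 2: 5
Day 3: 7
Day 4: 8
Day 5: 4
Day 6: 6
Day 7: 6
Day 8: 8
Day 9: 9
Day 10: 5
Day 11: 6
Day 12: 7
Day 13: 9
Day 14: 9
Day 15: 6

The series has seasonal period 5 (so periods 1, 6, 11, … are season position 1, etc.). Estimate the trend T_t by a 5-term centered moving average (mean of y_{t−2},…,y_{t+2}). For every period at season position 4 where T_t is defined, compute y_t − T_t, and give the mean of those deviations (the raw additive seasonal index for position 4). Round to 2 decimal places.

Season position 4 occurs at t = 4, 9 (where T_t is defined).
t=4: T_4 = 6.0000; y_4 − T_4 = 8 − 6.0000 = 2.0000
t=9: T_9 = 6.8000; y_9 − T_9 = 9 − 6.8000 = 2.2000
Mean deviation: (2.0000 + 2.2000) / 2 = 2.10

2.10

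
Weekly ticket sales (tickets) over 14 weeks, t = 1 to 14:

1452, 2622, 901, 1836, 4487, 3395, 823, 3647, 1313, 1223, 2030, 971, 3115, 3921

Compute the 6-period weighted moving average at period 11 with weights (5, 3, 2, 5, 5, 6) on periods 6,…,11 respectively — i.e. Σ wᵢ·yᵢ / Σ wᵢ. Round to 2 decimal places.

1984.54

Weighted sum: 5·3395 + 3·823 + 2·3647 + 5·1313 + 5·1223 + 6·2030 = 16975 + 2469 + 7294 + 6565 + 6115 + 12180 = 51598
Weight total: 5 + 3 + 2 + 5 + 5 + 6 = 26
WMA = 51598 / 26 = 1984.54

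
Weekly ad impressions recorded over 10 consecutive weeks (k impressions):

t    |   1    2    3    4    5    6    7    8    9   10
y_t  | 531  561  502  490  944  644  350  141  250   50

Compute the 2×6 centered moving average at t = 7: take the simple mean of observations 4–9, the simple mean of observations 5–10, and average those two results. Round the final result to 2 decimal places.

433.17

Sum over 4–9: 490 + 944 + 644 + 350 + 141 + 250 = 2819
Sum over 5–10: 944 + 644 + 350 + 141 + 250 + 50 = 2379
CMA at t=7 = (2819 + 2379) / (2·6) = 5198 / 12 = 433.17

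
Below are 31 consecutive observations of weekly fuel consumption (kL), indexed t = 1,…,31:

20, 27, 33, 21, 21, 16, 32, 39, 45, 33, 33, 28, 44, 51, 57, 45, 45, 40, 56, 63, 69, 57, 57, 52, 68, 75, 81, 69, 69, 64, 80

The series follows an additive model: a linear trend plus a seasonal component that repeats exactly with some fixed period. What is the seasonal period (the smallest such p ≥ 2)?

First differences y_{t+1} − y_t: 7, 6, -12, 0, -5, 16, 7, 6, -12, 0, -5, 16, 7, 6, …
The difference pattern repeats every 6 terms and not for any smaller step, so p = 6.

6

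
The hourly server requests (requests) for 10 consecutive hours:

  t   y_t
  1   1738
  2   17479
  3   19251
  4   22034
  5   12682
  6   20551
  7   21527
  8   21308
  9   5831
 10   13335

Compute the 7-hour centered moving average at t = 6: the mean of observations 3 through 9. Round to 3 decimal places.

Sum of periods 3–9: 19251 + 22034 + 12682 + 20551 + 21527 + 21308 + 5831 = 123184
Divide by 7: 123184 / 7 = 17597.714

17597.714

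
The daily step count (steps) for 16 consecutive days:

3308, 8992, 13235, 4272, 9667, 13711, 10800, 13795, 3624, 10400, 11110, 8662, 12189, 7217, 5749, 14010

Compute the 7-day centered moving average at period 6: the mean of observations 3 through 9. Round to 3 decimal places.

9872.000

Sum of periods 3–9: 13235 + 4272 + 9667 + 13711 + 10800 + 13795 + 3624 = 69104
Divide by 7: 69104 / 7 = 9872.000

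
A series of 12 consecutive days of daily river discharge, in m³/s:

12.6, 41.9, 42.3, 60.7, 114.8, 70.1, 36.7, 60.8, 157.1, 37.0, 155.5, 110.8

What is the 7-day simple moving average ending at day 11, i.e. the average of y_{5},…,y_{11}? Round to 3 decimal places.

Sum of periods 5–11: 114.8 + 70.1 + 36.7 + 60.8 + 157.1 + 37.0 + 155.5 = 632.0
Divide by 7: 632.0 / 7 = 90.286

90.286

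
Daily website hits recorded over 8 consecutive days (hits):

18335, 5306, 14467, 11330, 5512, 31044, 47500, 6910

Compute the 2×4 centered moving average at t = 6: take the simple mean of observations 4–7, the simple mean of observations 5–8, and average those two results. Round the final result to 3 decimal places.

Sum over 4–7: 11330 + 5512 + 31044 + 47500 = 95386
Sum over 5–8: 5512 + 31044 + 47500 + 6910 = 90966
CMA at t=6 = (95386 + 90966) / (2·4) = 186352 / 8 = 23294.000

23294.000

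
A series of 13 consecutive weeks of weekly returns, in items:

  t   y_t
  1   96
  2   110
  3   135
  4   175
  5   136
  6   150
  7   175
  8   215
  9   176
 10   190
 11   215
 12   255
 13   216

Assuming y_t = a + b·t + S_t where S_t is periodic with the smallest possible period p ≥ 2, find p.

4

First differences y_{t+1} − y_t: 14, 25, 40, -39, 14, 25, 40, -39, 14, 25, …
The difference pattern repeats every 4 terms and not for any smaller step, so p = 4.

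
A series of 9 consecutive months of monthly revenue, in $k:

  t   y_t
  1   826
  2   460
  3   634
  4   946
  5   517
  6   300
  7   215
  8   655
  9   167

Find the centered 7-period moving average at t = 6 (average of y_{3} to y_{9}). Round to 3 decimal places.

490.571

Sum of periods 3–9: 634 + 946 + 517 + 300 + 215 + 655 + 167 = 3434
Divide by 7: 3434 / 7 = 490.571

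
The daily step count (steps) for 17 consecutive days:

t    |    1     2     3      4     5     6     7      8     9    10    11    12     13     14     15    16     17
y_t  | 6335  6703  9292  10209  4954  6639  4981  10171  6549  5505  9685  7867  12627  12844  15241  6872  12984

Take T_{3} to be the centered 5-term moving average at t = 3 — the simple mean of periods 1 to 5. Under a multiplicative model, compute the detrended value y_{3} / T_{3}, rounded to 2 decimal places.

Trend T_3 = (6335 + 6703 + 9292 + 10209 + 4954) / 5 = 37493/5 = 7498.6000
Ratio to trend: 9292 / 7498.6000 = 1.24

1.24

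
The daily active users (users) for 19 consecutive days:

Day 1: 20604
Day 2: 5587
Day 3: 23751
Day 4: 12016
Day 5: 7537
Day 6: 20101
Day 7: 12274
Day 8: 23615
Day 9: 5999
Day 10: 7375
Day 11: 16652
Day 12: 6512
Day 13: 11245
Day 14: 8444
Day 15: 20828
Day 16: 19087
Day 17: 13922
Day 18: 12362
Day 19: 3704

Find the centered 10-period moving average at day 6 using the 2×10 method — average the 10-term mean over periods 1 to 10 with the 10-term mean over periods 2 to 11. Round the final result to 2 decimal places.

13688.30

Sum over 1–10: 20604 + 5587 + 23751 + 12016 + 7537 + 20101 + 12274 + 23615 + 5999 + 7375 = 138859
Sum over 2–11: 5587 + 23751 + 12016 + 7537 + 20101 + 12274 + 23615 + 5999 + 7375 + 16652 = 134907
CMA at t=6 = (138859 + 134907) / (2·10) = 273766 / 20 = 13688.30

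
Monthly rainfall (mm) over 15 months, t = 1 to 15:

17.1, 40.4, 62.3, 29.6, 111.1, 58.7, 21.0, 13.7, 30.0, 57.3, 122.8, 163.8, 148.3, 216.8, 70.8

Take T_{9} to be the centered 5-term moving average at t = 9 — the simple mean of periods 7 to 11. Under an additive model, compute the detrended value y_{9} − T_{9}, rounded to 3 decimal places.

-18.960

Trend T_9 = (21.0 + 13.7 + 30.0 + 57.3 + 122.8) / 5 = 244.8/5 = 48.96000
Detrended value: 30.0 − 48.96000 = -18.960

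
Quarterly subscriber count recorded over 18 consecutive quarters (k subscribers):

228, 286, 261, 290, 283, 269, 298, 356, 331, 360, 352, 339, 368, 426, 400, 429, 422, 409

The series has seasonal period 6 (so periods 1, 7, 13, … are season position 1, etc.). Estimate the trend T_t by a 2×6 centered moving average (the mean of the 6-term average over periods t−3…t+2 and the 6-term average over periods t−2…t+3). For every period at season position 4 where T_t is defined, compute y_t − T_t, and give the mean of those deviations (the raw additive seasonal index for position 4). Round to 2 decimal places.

Season position 4 occurs at t = 4, 10 (where T_t is defined).
t=4: T_4 = 275.3333; y_4 − T_4 = 290 − 275.3333 = 14.6667
t=10: T_10 = 345.1667; y_10 − T_10 = 360 − 345.1667 = 14.8333
Mean deviation: (14.6667 + 14.8333) / 2 = 14.75

14.75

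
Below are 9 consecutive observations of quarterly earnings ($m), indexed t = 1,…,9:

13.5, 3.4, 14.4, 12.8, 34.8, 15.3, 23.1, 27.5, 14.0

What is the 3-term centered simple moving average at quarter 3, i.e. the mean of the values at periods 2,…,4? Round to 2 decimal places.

10.20

Sum of periods 2–4: 3.4 + 14.4 + 12.8 = 30.6
Divide by 3: 30.6 / 3 = 10.20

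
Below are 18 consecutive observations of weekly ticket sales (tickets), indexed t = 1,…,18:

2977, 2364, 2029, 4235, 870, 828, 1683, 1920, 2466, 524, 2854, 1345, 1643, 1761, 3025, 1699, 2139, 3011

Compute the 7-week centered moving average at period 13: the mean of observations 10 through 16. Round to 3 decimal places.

1835.857

Sum of periods 10–16: 524 + 2854 + 1345 + 1643 + 1761 + 3025 + 1699 = 12851
Divide by 7: 12851 / 7 = 1835.857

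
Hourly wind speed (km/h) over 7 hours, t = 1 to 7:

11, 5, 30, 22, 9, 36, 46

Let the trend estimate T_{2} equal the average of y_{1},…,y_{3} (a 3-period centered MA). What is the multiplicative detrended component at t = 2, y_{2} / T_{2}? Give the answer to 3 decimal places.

Trend T_2 = (11 + 5 + 30) / 3 = 46/3 = 15.33333
Ratio to trend: 5 / 15.33333 = 0.326

0.326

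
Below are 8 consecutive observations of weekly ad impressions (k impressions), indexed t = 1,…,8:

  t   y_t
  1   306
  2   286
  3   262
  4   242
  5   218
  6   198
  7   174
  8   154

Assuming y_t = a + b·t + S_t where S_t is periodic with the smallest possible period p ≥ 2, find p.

First differences y_{t+1} − y_t: -20, -24, -20, -24, -20, -24, …
The difference pattern repeats every 2 terms and not for any smaller step, so p = 2.

2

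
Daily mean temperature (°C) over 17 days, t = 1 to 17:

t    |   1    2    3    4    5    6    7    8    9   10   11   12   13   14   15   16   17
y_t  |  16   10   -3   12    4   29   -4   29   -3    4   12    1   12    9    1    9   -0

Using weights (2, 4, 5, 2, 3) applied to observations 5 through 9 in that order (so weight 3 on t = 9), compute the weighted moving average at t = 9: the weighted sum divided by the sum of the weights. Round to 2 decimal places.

Weighted sum: 2·4 + 4·29 + 5·-4 + 2·29 + 3·-3 = 8 + 116 + -20 + 58 + -9 = 153
Weight total: 2 + 4 + 5 + 2 + 3 = 16
WMA = 153 / 16 = 9.56

9.56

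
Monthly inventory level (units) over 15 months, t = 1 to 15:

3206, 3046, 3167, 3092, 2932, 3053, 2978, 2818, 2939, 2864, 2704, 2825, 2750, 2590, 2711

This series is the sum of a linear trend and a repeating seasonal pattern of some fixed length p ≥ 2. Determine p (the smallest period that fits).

3

First differences y_{t+1} − y_t: -160, 121, -75, -160, 121, -75, -160, 121, …
The difference pattern repeats every 3 terms and not for any smaller step, so p = 3.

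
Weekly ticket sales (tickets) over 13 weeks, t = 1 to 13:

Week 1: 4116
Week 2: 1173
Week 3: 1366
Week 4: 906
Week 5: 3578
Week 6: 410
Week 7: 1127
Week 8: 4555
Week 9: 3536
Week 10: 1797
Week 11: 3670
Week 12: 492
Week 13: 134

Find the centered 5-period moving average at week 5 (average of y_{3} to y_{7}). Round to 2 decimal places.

Sum of periods 3–7: 1366 + 906 + 3578 + 410 + 1127 = 7387
Divide by 5: 7387 / 5 = 1477.40

1477.40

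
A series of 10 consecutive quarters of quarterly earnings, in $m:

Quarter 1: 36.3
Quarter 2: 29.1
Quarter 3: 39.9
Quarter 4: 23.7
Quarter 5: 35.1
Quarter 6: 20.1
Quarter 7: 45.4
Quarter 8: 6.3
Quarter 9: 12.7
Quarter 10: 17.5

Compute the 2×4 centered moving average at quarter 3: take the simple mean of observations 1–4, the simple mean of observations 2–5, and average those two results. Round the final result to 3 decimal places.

Sum over 1–4: 36.3 + 29.1 + 39.9 + 23.7 = 129.0
Sum over 2–5: 29.1 + 39.9 + 23.7 + 35.1 = 127.8
CMA at t=3 = (129.0 + 127.8) / (2·4) = 256.8 / 8 = 32.100

32.100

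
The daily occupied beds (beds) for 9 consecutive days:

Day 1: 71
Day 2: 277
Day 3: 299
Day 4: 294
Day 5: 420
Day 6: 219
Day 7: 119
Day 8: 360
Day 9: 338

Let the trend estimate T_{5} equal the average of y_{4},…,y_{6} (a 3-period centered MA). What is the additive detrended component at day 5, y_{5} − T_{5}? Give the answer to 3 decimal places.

Trend T_5 = (294 + 420 + 219) / 3 = 933/3 = 311.00000
Detrended value: 420 − 311.00000 = 109.000

109.000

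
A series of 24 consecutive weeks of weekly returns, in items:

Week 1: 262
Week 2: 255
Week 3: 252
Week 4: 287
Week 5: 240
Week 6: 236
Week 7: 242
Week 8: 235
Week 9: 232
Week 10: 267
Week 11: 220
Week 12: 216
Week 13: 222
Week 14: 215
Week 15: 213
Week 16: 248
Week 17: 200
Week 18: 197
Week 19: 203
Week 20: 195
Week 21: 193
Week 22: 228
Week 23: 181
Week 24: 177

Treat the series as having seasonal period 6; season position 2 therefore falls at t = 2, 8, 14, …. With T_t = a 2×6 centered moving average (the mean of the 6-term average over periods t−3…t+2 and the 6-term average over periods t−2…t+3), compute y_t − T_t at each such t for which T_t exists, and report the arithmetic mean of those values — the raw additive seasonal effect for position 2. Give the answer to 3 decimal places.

Season position 2 occurs at t = 8, 14, 20 (where T_t is defined).
t=8: T_8 = 240.33333; y_8 − T_8 = 235 − 240.33333 = -5.33333
t=14: T_14 = 220.66667; y_14 − T_14 = 215 − 220.66667 = -5.66667
t=20: T_20 = 201.08333; y_20 − T_20 = 195 − 201.08333 = -6.08333
Mean deviation: (-5.33333 + -5.66667 + -6.08333) / 3 = -5.694

-5.694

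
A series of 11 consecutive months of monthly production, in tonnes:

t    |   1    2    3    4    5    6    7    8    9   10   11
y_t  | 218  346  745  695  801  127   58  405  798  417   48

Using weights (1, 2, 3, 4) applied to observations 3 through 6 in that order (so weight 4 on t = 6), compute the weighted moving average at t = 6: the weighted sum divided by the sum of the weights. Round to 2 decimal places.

Weighted sum: 1·745 + 2·695 + 3·801 + 4·127 = 745 + 1390 + 2403 + 508 = 5046
Weight total: 1 + 2 + 3 + 4 = 10
WMA = 5046 / 10 = 504.60

504.60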